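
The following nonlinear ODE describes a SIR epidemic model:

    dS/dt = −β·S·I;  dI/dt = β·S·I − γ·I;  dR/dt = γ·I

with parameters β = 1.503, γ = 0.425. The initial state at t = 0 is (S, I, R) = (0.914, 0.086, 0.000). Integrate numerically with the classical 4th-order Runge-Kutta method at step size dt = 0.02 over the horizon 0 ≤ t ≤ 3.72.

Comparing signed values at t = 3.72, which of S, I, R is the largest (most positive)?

largest component: R

t=0.000: state=(0.914, 0.086, 0.000)
step 1 (dt=0.02): k1=(-0.118, 0.082, 0.037), k2=(-0.119, 0.082, 0.037), k3=(-0.119, 0.082, 0.037), k4=(-0.120, 0.083, 0.037); state += dt/6·(k1+2k2+2k3+k4)
t=0.020: state=(0.912, 0.088, 0.001)
t=0.040: state=(0.909, 0.089, 0.001)
t=0.060: state=(0.907, 0.091, 0.002)
continuing one RK4 step at a time; state shown every 10 steps (Δt=0.2):
t=0.200: state=(0.888, 0.104, 0.008)
t=0.400: state=(0.859, 0.124, 0.018)
t=0.600: state=(0.824, 0.146, 0.029)
t=0.800: state=(0.786, 0.171, 0.043)
t=1.000: state=(0.744, 0.198, 0.058)
t=1.200: state=(0.698, 0.226, 0.076)
t=1.400: state=(0.649, 0.254, 0.097)
t=1.600: state=(0.599, 0.282, 0.119)
t=1.800: state=(0.548, 0.307, 0.145)
t=2.000: state=(0.498, 0.330, 0.172)
t=2.200: state=(0.450, 0.350, 0.201)
t=2.400: state=(0.404, 0.365, 0.231)
t=2.600: state=(0.361, 0.376, 0.263)
t=2.800: state=(0.322, 0.383, 0.295)
t=3.000: state=(0.287, 0.385, 0.328)
t=3.200: state=(0.256, 0.384, 0.360)
t=3.400: state=(0.228, 0.379, 0.393)
t=3.600: state=(0.204, 0.372, 0.425)
t=3.720: state=(0.190, 0.366, 0.443)
compare at T: S=0.190, I=0.366, R=0.443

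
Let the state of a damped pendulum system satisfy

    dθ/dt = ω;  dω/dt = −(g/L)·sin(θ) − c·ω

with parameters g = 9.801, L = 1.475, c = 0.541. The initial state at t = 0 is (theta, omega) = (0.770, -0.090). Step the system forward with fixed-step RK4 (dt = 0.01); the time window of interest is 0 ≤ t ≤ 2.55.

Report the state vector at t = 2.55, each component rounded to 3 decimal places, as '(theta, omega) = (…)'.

(theta, omega) = (0.382, -0.157)

t=0.000: state=(0.770, -0.090)
step 1 (dt=0.01): k1=(-0.090, -4.577), k2=(-0.113, -4.562), k3=(-0.113, -4.562), k4=(-0.136, -4.547); state += dt/6·(k1+2k2+2k3+k4)
t=0.010: state=(0.769, -0.136)
t=0.020: state=(0.767, -0.181)
t=0.030: state=(0.765, -0.226)
continuing one RK4 step at a time; state shown every 10 steps (Δt=0.1):
t=0.100: state=(0.739, -0.530)
t=0.200: state=(0.666, -0.921)
t=0.300: state=(0.557, -1.245)
t=0.400: state=(0.420, -1.483)
t=0.500: state=(0.263, -1.622)
t=0.600: state=(0.099, -1.652)
t=0.700: state=(-0.063, -1.576)
t=0.800: state=(-0.213, -1.402)
t=0.900: state=(-0.341, -1.150)
t=1.000: state=(-0.441, -0.841)
t=1.100: state=(-0.508, -0.499)
t=1.200: state=(-0.541, -0.147)
t=1.300: state=(-0.538, 0.194)
t=1.400: state=(-0.503, 0.507)
t=1.500: state=(-0.438, 0.775)
t=1.600: state=(-0.350, 0.983)
t=1.700: state=(-0.244, 1.121)
t=1.800: state=(-0.128, 1.181)
t=1.900: state=(-0.010, 1.164)
t=2.000: state=(0.102, 1.072)
t=2.100: state=(0.202, 0.917)
t=2.200: state=(0.284, 0.712)
t=2.300: state=(0.343, 0.473)
t=2.400: state=(0.378, 0.219)
t=2.500: state=(0.387, -0.035)
t=2.550: state=(0.382, -0.157)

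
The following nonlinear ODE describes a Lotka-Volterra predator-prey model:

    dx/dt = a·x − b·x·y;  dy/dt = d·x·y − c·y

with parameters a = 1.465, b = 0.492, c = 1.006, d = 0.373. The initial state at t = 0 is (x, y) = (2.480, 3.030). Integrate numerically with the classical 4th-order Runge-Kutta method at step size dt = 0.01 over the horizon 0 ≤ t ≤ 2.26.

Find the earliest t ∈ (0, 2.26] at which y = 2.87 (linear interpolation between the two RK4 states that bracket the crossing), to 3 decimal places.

t = 0.674

t=0.000: state=(2.480, 3.030)
step 1 (dt=0.01): k1=(-0.064, -0.245), k2=(-0.062, -0.246), k3=(-0.062, -0.246), k4=(-0.061, -0.246); state += dt/6·(k1+2k2+2k3+k4)
t=0.010: state=(2.479, 3.028)
t=0.020: state=(2.479, 3.025)
t=0.030: state=(2.478, 3.023)
continuing one RK4 step at a time; state shown every 10 steps (Δt=0.1):
t=0.100: state=(2.475, 3.005)
t=0.200: state=(2.473, 2.980)
t=0.300: state=(2.474, 2.956)
t=0.400: state=(2.479, 2.931)
t=0.500: state=(2.486, 2.908)
t=0.600: state=(2.496, 2.886)
t=0.670: state=(2.504, 2.871)
next step: t=0.680: state=(2.506, 2.869) — y has crossed 2.87
linear interpolation between t=0.670 (2.87081) and t=0.680 (2.86875) → t≈0.674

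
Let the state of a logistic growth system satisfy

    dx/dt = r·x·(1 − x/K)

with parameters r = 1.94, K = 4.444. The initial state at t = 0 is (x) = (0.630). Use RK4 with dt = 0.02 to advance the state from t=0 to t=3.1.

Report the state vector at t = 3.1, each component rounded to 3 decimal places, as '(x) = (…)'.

t=0.000: state=(0.630)
step 1 (dt=0.02): k1=(1.049), k2=(1.063), k3=(1.064), k4=(1.078); state += dt/6·(k1+2k2+2k3+k4)
t=0.020: state=(0.651)
t=0.040: state=(0.673)
t=0.060: state=(0.696)
continuing one RK4 step at a time; state shown every 10 steps (Δt=0.2):
t=0.200: state=(0.870)
t=0.400: state=(1.174)
t=0.600: state=(1.538)
t=0.800: state=(1.947)
t=1.000: state=(2.376)
t=1.200: state=(2.795)
t=1.400: state=(3.173)
t=1.600: state=(3.495)
t=1.800: state=(3.752)
t=2.000: state=(3.950)
t=2.200: state=(4.097)
t=2.400: state=(4.202)
t=2.600: state=(4.277)
t=2.800: state=(4.329)
t=3.000: state=(4.366)
t=3.100: state=(4.379)

(x) = (4.379)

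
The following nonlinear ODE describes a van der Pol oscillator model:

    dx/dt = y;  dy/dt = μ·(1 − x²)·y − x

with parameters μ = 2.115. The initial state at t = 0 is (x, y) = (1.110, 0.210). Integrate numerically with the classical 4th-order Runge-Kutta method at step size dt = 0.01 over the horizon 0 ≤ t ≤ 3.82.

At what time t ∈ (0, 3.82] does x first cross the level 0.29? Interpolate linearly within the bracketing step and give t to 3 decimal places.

t = 1.380

t=0.000: state=(1.110, 0.210)
step 1 (dt=0.01): k1=(0.210, -1.213), k2=(0.204, -1.212), k3=(0.204, -1.212), k4=(0.198, -1.211); state += dt/6·(k1+2k2+2k3+k4)
t=0.010: state=(1.112, 0.198)
t=0.020: state=(1.114, 0.186)
t=0.030: state=(1.116, 0.174)
continuing one RK4 step at a time; state shown every 20 steps (Δt=0.2):
t=0.200: state=(1.128, -0.024)
t=0.400: state=(1.102, -0.235)
t=0.600: state=(1.036, -0.429)
t=0.800: state=(0.930, -0.634)
t=1.000: state=(0.779, -0.891)
t=1.200: state=(0.565, -1.273)
t=1.380: state=(0.290, -1.822)
next step: t=1.390: state=(0.272, -1.861) — x has crossed 0.29
linear interpolation between t=1.380 (0.29045) and t=1.390 (0.27203) → t≈1.380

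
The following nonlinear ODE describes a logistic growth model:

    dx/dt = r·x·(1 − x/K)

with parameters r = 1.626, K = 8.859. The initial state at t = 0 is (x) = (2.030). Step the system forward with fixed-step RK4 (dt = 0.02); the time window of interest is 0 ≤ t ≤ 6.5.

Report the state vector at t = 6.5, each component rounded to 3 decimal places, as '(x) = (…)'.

t=0.000: state=(2.030)
step 1 (dt=0.02): k1=(2.544), k2=(2.567), k3=(2.567), k4=(2.589); state += dt/6·(k1+2k2+2k3+k4)
t=0.020: state=(2.081)
t=0.040: state=(2.134)
t=0.060: state=(2.187)
continuing one RK4 step at a time; state shown every 25 steps (Δt=0.5):
t=0.500: state=(3.555)
t=1.000: state=(5.331)
t=1.500: state=(6.849)
t=2.000: state=(7.839)
t=2.500: state=(8.375)
t=3.000: state=(8.638)
t=3.500: state=(8.760)
t=4.000: state=(8.815)
t=4.500: state=(8.839)
t=5.000: state=(8.850)
t=5.500: state=(8.855)
t=6.000: state=(8.857)
t=6.500: state=(8.858)

(x) = (8.858)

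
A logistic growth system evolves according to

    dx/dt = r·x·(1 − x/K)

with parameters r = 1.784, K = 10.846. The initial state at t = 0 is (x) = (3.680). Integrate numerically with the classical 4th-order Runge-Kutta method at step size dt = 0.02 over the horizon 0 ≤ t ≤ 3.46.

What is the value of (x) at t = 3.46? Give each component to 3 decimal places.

(x) = (10.802)

t=0.000: state=(3.680)
step 1 (dt=0.02): k1=(4.338), k2=(4.362), k3=(4.362), k4=(4.386); state += dt/6·(k1+2k2+2k3+k4)
t=0.020: state=(3.767)
t=0.040: state=(3.855)
t=0.060: state=(3.945)
continuing one RK4 step at a time; state shown every 10 steps (Δt=0.2):
t=0.200: state=(4.590)
t=0.400: state=(5.551)
t=0.600: state=(6.504)
t=0.800: state=(7.392)
t=1.000: state=(8.173)
t=1.200: state=(8.826)
t=1.400: state=(9.348)
t=1.600: state=(9.752)
t=1.800: state=(10.057)
t=2.000: state=(10.281)
t=2.200: state=(10.444)
t=2.400: state=(10.562)
t=2.600: state=(10.645)
t=2.800: state=(10.705)
t=3.000: state=(10.747)
t=3.200: state=(10.776)
t=3.400: state=(10.797)
t=3.460: state=(10.802)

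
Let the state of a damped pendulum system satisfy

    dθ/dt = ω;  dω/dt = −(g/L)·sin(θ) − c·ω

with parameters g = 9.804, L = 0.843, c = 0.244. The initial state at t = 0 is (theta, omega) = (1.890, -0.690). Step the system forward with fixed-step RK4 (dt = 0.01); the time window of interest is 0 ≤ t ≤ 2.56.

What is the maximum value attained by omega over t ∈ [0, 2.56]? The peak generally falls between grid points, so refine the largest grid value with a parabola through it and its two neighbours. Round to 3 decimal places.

t=0.000: state=(1.890, -0.690)
step 1 (dt=0.01): k1=(-0.690, -10.874), k2=(-0.744, -10.873), k3=(-0.744, -10.874), k4=(-0.799, -10.874); state += dt/6·(k1+2k2+2k3+k4)
t=0.010: state=(1.883, -0.799)
t=0.020: state=(1.874, -0.907)
t=0.030: state=(1.864, -1.016)
continuing one RK4 step at a time; state shown every 10 steps (Δt=0.1):
t=0.100: state=(1.767, -1.781)
t=0.200: state=(1.533, -2.880)
t=0.300: state=(1.192, -3.931)
t=0.400: state=(0.754, -4.782)
t=0.500: state=(0.250, -5.216)
t=0.600: state=(-0.270, -5.076)
t=0.700: state=(-0.747, -4.393)
t=0.800: state=(-1.137, -3.357)
t=0.900: state=(-1.414, -2.177)
t=1.000: state=(-1.572, -0.980)
t=1.100: state=(-1.611, 0.192)
t=1.200: state=(-1.534, 1.336)
t=1.300: state=(-1.345, 2.443)
t=1.400: state=(-1.049, 3.453)
t=1.500: state=(-0.662, 4.236)
t=1.600: state=(-0.215, 4.620)
t=1.700: state=(0.245, 4.489)
t=1.800: state=(0.666, 3.873)
t=1.900: state=(1.008, 2.924)
t=2.000: state=(1.246, 1.814)
t=2.100: state=(1.370, 0.659)
t=2.200: state=(1.378, -0.486)
t=2.300: state=(1.274, -1.591)
t=2.400: state=(1.062, -2.611)
t=2.500: state=(0.757, -3.456)
t=2.560: state=(0.538, -3.824)
largest grid value and its neighbours: omega(1.620)=4.63629, omega(1.630)=4.63653, omega(1.640)=4.63140
parabola through these three points peaks at t≈1.625 with omega≈4.63709

max omega = 4.637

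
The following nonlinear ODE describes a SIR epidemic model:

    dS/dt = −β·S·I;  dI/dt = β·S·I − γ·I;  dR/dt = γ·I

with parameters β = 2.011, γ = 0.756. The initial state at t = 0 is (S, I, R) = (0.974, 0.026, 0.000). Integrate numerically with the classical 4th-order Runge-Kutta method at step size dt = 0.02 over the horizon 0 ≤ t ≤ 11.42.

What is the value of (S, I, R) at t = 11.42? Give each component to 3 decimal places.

t=0.000: state=(0.974, 0.026, 0.000)
step 1 (dt=0.02): k1=(-0.051, 0.031, 0.020), k2=(-0.052, 0.032, 0.020), k3=(-0.052, 0.032, 0.020), k4=(-0.052, 0.032, 0.020); state += dt/6·(k1+2k2+2k3+k4)
t=0.020: state=(0.973, 0.027, 0.000)
t=0.040: state=(0.972, 0.027, 0.001)
t=0.060: state=(0.971, 0.028, 0.001)
continuing one RK4 step at a time; state shown every 25 steps (Δt=0.5):
t=0.500: state=(0.940, 0.047, 0.013)
t=1.000: state=(0.883, 0.080, 0.037)
t=1.500: state=(0.796, 0.128, 0.076)
t=2.000: state=(0.680, 0.185, 0.135)
t=2.500: state=(0.550, 0.235, 0.215)
t=3.000: state=(0.427, 0.263, 0.310)
t=3.500: state=(0.327, 0.263, 0.410)
t=4.000: state=(0.254, 0.241, 0.506)
t=4.500: state=(0.202, 0.207, 0.590)
t=5.000: state=(0.167, 0.171, 0.662)
t=5.500: state=(0.144, 0.137, 0.720)
t=6.000: state=(0.127, 0.107, 0.766)
t=6.500: state=(0.116, 0.083, 0.802)
t=7.000: state=(0.107, 0.064, 0.829)
t=7.500: state=(0.101, 0.048, 0.850)
t=8.000: state=(0.097, 0.037, 0.866)
t=8.500: state=(0.094, 0.028, 0.878)
t=9.000: state=(0.092, 0.021, 0.887)
t=9.500: state=(0.090, 0.016, 0.894)
t=10.000: state=(0.089, 0.012, 0.899)
t=10.500: state=(0.088, 0.009, 0.903)
t=11.000: state=(0.087, 0.007, 0.906)
t=11.420: state=(0.087, 0.005, 0.908)

(S, I, R) = (0.087, 0.005, 0.908)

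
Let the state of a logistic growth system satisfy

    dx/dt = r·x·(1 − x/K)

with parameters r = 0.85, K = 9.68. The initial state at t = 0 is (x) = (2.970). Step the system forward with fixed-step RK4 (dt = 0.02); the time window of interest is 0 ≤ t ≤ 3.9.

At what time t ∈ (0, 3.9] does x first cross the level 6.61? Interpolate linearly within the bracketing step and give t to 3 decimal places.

t = 1.861

t=0.000: state=(2.970)
step 1 (dt=0.02): k1=(1.750), k2=(1.756), k3=(1.756), k4=(1.761); state += dt/6·(k1+2k2+2k3+k4)
t=0.020: state=(3.005)
t=0.040: state=(3.040)
t=0.060: state=(3.076)
continuing one RK4 step at a time; state shown every 10 steps (Δt=0.2):
t=0.200: state=(3.331)
t=0.400: state=(3.712)
t=0.600: state=(4.107)
t=0.800: state=(4.514)
t=1.000: state=(4.925)
t=1.200: state=(5.334)
t=1.400: state=(5.737)
t=1.600: state=(6.127)
t=1.800: state=(6.500)
t=1.860: state=(6.608)
next step: t=1.880: state=(6.644) — x has crossed 6.61
linear interpolation between t=1.860 (6.60802) and t=1.880 (6.64356) → t≈1.861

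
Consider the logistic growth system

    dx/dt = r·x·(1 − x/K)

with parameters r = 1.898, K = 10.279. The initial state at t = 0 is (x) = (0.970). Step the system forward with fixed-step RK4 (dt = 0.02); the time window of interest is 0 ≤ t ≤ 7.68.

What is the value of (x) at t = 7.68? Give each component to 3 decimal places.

(x) = (10.279)

t=0.000: state=(0.970)
step 1 (dt=0.02): k1=(1.667), k2=(1.693), k3=(1.693), k4=(1.719); state += dt/6·(k1+2k2+2k3+k4)
t=0.020: state=(1.004)
t=0.040: state=(1.039)
t=0.060: state=(1.075)
continuing one RK4 step at a time; state shown every 25 steps (Δt=0.5):
t=0.500: state=(2.180)
t=1.000: state=(4.216)
t=1.500: state=(6.603)
t=2.000: state=(8.456)
t=2.500: state=(9.487)
t=3.000: state=(9.957)
t=3.500: state=(10.152)
t=4.000: state=(10.229)
t=4.500: state=(10.260)
t=5.000: state=(10.272)
t=5.500: state=(10.276)
t=6.000: state=(10.278)
t=6.500: state=(10.279)
t=7.000: state=(10.279)
t=7.500: state=(10.279)
t=7.680: state=(10.279)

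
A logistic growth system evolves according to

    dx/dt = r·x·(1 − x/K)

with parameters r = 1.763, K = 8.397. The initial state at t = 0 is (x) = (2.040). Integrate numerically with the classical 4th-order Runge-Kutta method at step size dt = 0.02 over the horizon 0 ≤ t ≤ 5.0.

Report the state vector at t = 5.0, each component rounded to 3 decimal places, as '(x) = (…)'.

(x) = (8.393)

t=0.000: state=(2.040)
step 1 (dt=0.02): k1=(2.723), k2=(2.747), k3=(2.748), k4=(2.772); state += dt/6·(k1+2k2+2k3+k4)
t=0.020: state=(2.095)
t=0.040: state=(2.151)
t=0.060: state=(2.208)
continuing one RK4 step at a time; state shown every 10 steps (Δt=0.2):
t=0.200: state=(2.632)
t=0.400: state=(3.307)
t=0.600: state=(4.033)
t=0.800: state=(4.770)
t=1.000: state=(5.472)
t=1.200: state=(6.104)
t=1.400: state=(6.643)
t=1.600: state=(7.083)
t=1.800: state=(7.428)
t=2.000: state=(7.692)
t=2.200: state=(7.889)
t=2.400: state=(8.033)
t=2.600: state=(8.138)
t=2.800: state=(8.213)
t=3.000: state=(8.267)
t=3.200: state=(8.305)
t=3.400: state=(8.332)
t=3.600: state=(8.351)
t=3.800: state=(8.365)
t=4.000: state=(8.374)
t=4.200: state=(8.381)
t=4.400: state=(8.386)
t=4.600: state=(8.389)
t=4.800: state=(8.391)
t=5.000: state=(8.393)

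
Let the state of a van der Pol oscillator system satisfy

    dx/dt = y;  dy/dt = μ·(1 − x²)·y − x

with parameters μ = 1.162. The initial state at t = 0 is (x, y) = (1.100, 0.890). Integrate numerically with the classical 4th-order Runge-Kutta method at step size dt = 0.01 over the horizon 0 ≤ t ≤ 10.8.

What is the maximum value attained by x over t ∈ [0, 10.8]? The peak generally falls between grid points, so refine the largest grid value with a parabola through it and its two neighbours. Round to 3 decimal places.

max x = 2.010

t=0.000: state=(1.100, 0.890)
step 1 (dt=0.01): k1=(0.890, -1.317), k2=(0.883, -1.330), k3=(0.883, -1.330), k4=(0.877, -1.343); state += dt/6·(k1+2k2+2k3+k4)
t=0.010: state=(1.109, 0.877)
t=0.020: state=(1.118, 0.863)
t=0.030: state=(1.126, 0.849)
continuing one RK4 step at a time; state shown every 50 steps (Δt=0.5):
t=0.500: state=(1.352, 0.111)
t=1.000: state=(1.251, -0.470)
t=1.500: state=(0.900, -0.950)
t=2.000: state=(0.252, -1.731)
t=2.500: state=(-0.883, -2.639)
t=3.000: state=(-1.849, -0.856)
t=3.500: state=(-1.916, 0.307)
t=4.000: state=(-1.680, 0.597)
t=4.500: state=(-1.326, 0.832)
t=5.000: state=(-0.814, 1.277)
t=5.500: state=(0.046, 2.280)
t=6.000: state=(1.377, 2.466)
t=6.500: state=(2.002, 0.203)
t=7.000: state=(1.898, -0.446)
t=7.500: state=(1.620, -0.652)
t=8.000: state=(1.237, -0.903)
t=8.500: state=(0.672, -1.433)
t=9.000: state=(-0.303, -2.553)
t=9.500: state=(-1.615, -1.965)
t=10.000: state=(-2.010, 0.040)
t=10.500: state=(-1.848, 0.499)
t=10.800: state=(-1.680, 0.617)
largest grid value and its neighbours: x(6.580)=2.00984, x(6.590)=2.00987, x(6.600)=2.00970
parabola through these three points peaks at t≈6.586 with x≈2.00988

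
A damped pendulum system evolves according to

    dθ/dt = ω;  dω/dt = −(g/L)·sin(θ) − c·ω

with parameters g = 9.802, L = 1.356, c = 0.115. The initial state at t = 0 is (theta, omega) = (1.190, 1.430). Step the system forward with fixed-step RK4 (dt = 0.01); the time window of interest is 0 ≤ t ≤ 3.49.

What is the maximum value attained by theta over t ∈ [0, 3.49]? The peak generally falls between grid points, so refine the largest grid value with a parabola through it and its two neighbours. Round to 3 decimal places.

t=0.000: state=(1.190, 1.430)
step 1 (dt=0.01): k1=(1.430, -6.875), k2=(1.396, -6.890), k3=(1.396, -6.890), k4=(1.361, -6.904); state += dt/6·(k1+2k2+2k3+k4)
t=0.010: state=(1.204, 1.361)
t=0.020: state=(1.217, 1.292)
t=0.030: state=(1.230, 1.223)
continuing one RK4 step at a time; state shown every 20 steps (Δt=0.2):
t=0.200: state=(1.336, 0.027)
t=0.400: state=(1.203, -1.347)
t=0.600: state=(0.810, -2.530)
t=0.800: state=(0.226, -3.182)
t=1.000: state=(-0.405, -2.978)
t=1.200: state=(-0.914, -2.025)
t=1.400: state=(-1.192, -0.725)
t=1.600: state=(-1.201, 0.633)
t=1.800: state=(-0.946, 1.885)
t=2.000: state=(-0.471, 2.778)
t=2.200: state=(0.118, 2.965)
t=2.400: state=(0.661, 2.347)
t=2.600: state=(1.022, 1.215)
t=2.800: state=(1.136, -0.086)
t=3.000: state=(0.990, -1.346)
t=3.200: state=(0.614, -2.352)
t=3.400: state=(0.087, -2.793)
t=3.490: state=(-0.163, -2.739)
largest grid value and its neighbours: theta(0.190)=1.33554, theta(0.200)=1.33616, theta(0.210)=1.33608
parabola through these three points peaks at t≈0.204 with theta≈1.33621

max theta = 1.336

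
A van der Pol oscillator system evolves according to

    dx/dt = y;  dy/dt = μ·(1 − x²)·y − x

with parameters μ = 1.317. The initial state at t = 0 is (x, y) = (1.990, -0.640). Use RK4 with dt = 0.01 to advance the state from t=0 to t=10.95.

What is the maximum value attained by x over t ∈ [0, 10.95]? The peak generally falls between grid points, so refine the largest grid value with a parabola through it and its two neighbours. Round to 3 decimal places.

t=0.000: state=(1.990, -0.640)
step 1 (dt=0.01): k1=(-0.640, 0.505), k2=(-0.637, 0.488), k3=(-0.638, 0.488), k4=(-0.635, 0.471); state += dt/6·(k1+2k2+2k3+k4)
t=0.010: state=(1.984, -0.635)
t=0.020: state=(1.977, -0.631)
t=0.030: state=(1.971, -0.626)
continuing one RK4 step at a time; state shown every 50 steps (Δt=0.5):
t=0.500: state=(1.690, -0.614)
t=1.000: state=(1.347, -0.783)
t=1.500: state=(0.869, -1.190)
t=2.000: state=(0.053, -2.229)
t=2.500: state=(-1.334, -2.706)
t=3.000: state=(-2.007, -0.194)
t=3.500: state=(-1.906, 0.418)
t=4.000: state=(-1.652, 0.586)
t=4.500: state=(-1.312, 0.792)
t=5.000: state=(-0.823, 1.232)
t=5.500: state=(0.030, 2.331)
t=6.000: state=(1.426, 2.541)
t=6.500: state=(2.011, 0.103)
t=7.000: state=(1.889, -0.434)
t=7.500: state=(1.629, -0.598)
t=8.000: state=(1.282, -0.814)
t=8.500: state=(0.775, -1.285)
t=9.000: state=(-0.121, -2.448)
t=9.500: state=(-1.519, -2.341)
t=10.000: state=(-2.013, -0.017)
t=10.500: state=(-1.872, 0.449)
t=10.950: state=(-1.636, 0.594)
largest grid value and its neighbours: x(6.540)=2.01292, x(6.550)=2.01295, x(6.560)=2.01278
parabola through these three points peaks at t≈6.546 with x≈2.01297

max x = 2.013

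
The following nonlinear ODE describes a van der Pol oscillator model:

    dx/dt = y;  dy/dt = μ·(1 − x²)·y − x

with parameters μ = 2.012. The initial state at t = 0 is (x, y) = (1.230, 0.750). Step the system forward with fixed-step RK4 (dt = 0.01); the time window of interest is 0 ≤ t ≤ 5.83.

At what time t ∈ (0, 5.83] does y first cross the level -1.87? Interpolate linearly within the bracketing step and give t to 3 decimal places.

t=0.000: state=(1.230, 0.750)
step 1 (dt=0.01): k1=(0.750, -2.004), k2=(0.740, -2.011), k3=(0.740, -2.011), k4=(0.730, -2.017); state += dt/6·(k1+2k2+2k3+k4)
t=0.010: state=(1.237, 0.730)
t=0.020: state=(1.245, 0.710)
t=0.030: state=(1.252, 0.689)
continuing one RK4 step at a time; state shown every 20 steps (Δt=0.2):
t=0.200: state=(1.339, 0.348)
t=0.400: state=(1.374, 0.017)
t=0.600: state=(1.353, -0.219)
t=0.800: state=(1.291, -0.391)
t=1.000: state=(1.198, -0.538)
t=1.200: state=(1.075, -0.693)
t=1.400: state=(0.917, -0.895)
t=1.600: state=(0.710, -1.198)
t=1.800: state=(0.425, -1.698)
t=1.840: state=(0.355, -1.834)
next step: t=1.850: state=(0.336, -1.870) — y has crossed -1.87
linear interpolation between t=1.840 (-1.83392) and t=1.850 (-1.87019) → t≈1.850

t = 1.850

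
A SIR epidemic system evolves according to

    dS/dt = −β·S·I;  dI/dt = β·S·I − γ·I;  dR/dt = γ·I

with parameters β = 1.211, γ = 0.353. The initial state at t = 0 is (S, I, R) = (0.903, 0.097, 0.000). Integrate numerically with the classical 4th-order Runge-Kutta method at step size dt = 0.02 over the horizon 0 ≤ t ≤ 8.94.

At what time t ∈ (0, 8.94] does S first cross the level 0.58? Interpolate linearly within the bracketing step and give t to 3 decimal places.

t = 1.942

t=0.000: state=(0.903, 0.097, 0.000)
step 1 (dt=0.02): k1=(-0.106, 0.072, 0.034), k2=(-0.107, 0.072, 0.034), k3=(-0.107, 0.072, 0.034), k4=(-0.107, 0.073, 0.035); state += dt/6·(k1+2k2+2k3+k4)
t=0.020: state=(0.901, 0.098, 0.001)
t=0.040: state=(0.899, 0.100, 0.001)
t=0.060: state=(0.897, 0.101, 0.002)
continuing one RK4 step at a time; state shown every 25 steps (Δt=0.5):
t=0.500: state=(0.841, 0.138, 0.021)
t=1.000: state=(0.763, 0.188, 0.049)
t=1.500: state=(0.669, 0.243, 0.087)
t=1.940: state=(0.580, 0.291, 0.129)
next step: t=1.960: state=(0.576, 0.293, 0.131) — S has crossed 0.58
linear interpolation between t=1.940 (0.58038) and t=1.960 (0.57630) → t≈1.942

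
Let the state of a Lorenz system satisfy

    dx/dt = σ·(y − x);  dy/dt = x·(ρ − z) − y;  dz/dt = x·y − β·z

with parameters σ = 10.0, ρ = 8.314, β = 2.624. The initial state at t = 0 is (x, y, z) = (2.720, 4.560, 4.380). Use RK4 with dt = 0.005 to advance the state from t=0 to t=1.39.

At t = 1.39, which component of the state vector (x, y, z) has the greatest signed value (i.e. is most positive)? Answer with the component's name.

t=0.000: state=(2.720, 4.560, 4.380)
step 1 (dt=0.005): k1=(18.400, 6.140, 0.910), k2=(18.094, 6.300, 1.156), k3=(18.105, 6.295, 1.152), k4=(17.809, 6.449, 1.396); state += dt/6·(k1+2k2+2k3+k4)
t=0.005: state=(2.811, 4.591, 4.386)
t=0.010: state=(2.898, 4.624, 4.394)
t=0.015: state=(2.983, 4.659, 4.404)
continuing one RK4 step at a time; state shown every 10 steps (Δt=0.05):
t=0.050: state=(3.519, 4.930, 4.541)
t=0.100: state=(4.166, 5.366, 4.915)
t=0.150: state=(4.729, 5.783, 5.479)
t=0.200: state=(5.216, 6.103, 6.197)
t=0.250: state=(5.604, 6.256, 7.011)
t=0.300: state=(5.856, 6.199, 7.830)
t=0.350: state=(5.939, 5.927, 8.551)
t=0.400: state=(5.845, 5.488, 9.081)
t=0.450: state=(5.593, 4.960, 9.366)
t=0.500: state=(5.230, 4.430, 9.404)
t=0.550: state=(4.813, 3.964, 9.233)
t=0.600: state=(4.397, 3.598, 8.910)
t=0.650: state=(4.025, 3.341, 8.496)
t=0.700: state=(3.720, 3.187, 8.040)
t=0.750: state=(3.493, 3.120, 7.582)
t=0.800: state=(3.345, 3.126, 7.148)
t=0.850: state=(3.272, 3.193, 6.757)
t=0.900: state=(3.265, 3.313, 6.424)
t=0.950: state=(3.317, 3.477, 6.156)
t=1.000: state=(3.422, 3.679, 5.964)
t=1.050: state=(3.572, 3.911, 5.852)
t=1.100: state=(3.758, 4.163, 5.826)
t=1.150: state=(3.973, 4.425, 5.889)
t=1.200: state=(4.206, 4.679, 6.038)
t=1.250: state=(4.442, 4.907, 6.269)
t=1.300: state=(4.666, 5.090, 6.567)
t=1.350: state=(4.860, 5.208, 6.912)
t=1.390: state=(4.983, 5.246, 7.202)
compare at T: x=4.983, y=5.246, z=7.202

largest component: z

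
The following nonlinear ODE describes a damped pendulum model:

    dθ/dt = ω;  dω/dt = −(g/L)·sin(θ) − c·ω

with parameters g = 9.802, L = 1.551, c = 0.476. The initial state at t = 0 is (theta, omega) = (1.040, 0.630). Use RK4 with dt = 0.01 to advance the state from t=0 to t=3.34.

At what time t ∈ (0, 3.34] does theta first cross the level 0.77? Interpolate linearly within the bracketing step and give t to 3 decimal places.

t=0.000: state=(1.040, 0.630)
step 1 (dt=0.01): k1=(0.630, -5.750), k2=(0.601, -5.746), k3=(0.601, -5.746), k4=(0.573, -5.742); state += dt/6·(k1+2k2+2k3+k4)
t=0.010: state=(1.046, 0.573)
t=0.020: state=(1.051, 0.515)
t=0.030: state=(1.056, 0.458)
continuing one RK4 step at a time; state shown every 20 steps (Δt=0.2):
t=0.200: state=(1.053, -0.482)
t=0.400: state=(0.858, -1.431)
t=0.450: state=(0.781, -1.626)
next step: t=0.460: state=(0.765, -1.662) — theta has crossed 0.77
linear interpolation between t=0.450 (0.78149) and t=0.460 (0.76505) → t≈0.457

t = 0.457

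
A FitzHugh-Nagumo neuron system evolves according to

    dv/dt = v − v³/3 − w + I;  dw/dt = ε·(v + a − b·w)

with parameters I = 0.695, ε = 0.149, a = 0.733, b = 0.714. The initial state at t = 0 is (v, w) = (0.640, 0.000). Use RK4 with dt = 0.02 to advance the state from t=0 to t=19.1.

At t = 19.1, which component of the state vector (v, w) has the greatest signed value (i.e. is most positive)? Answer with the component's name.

largest component: w

t=0.000: state=(0.640, 0.000)
step 1 (dt=0.02): k1=(1.248, 0.205), k2=(1.253, 0.206), k3=(1.253, 0.206), k4=(1.258, 0.208); state += dt/6·(k1+2k2+2k3+k4)
t=0.020: state=(0.665, 0.004)
t=0.040: state=(0.690, 0.008)
t=0.060: state=(0.716, 0.013)
continuing one RK4 step at a time; state shown every 50 steps (Δt=1):
t=1.000: state=(1.692, 0.280)
t=2.000: state=(1.807, 0.609)
t=3.000: state=(1.695, 0.899)
t=4.000: state=(1.556, 1.142)
t=5.000: state=(1.403, 1.339)
t=6.000: state=(1.229, 1.494)
t=7.000: state=(1.017, 1.606)
t=8.000: state=(0.715, 1.671)
t=9.000: state=(0.156, 1.672)
t=10.000: state=(-1.095, 1.548)
t=11.000: state=(-1.910, 1.264)
t=12.000: state=(-1.892, 0.969)
t=13.000: state=(-1.791, 0.714)
t=14.000: state=(-1.686, 0.500)
t=15.000: state=(-1.580, 0.323)
t=16.000: state=(-1.472, 0.178)
t=17.000: state=(-1.362, 0.064)
t=18.000: state=(-1.248, -0.024)
t=19.000: state=(-1.124, -0.085)
t=19.100: state=(-1.111, -0.090)
compare at T: v=-1.111, w=-0.090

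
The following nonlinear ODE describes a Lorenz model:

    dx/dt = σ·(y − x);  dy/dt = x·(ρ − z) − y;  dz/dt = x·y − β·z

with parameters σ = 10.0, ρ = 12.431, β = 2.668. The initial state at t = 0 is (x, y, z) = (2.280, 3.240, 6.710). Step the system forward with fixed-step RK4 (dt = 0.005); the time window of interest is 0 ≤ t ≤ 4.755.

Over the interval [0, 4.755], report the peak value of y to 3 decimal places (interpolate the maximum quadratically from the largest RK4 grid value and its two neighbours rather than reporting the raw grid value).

t=0.000: state=(2.280, 3.240, 6.710)
step 1 (dt=0.005): k1=(9.600, 9.804, -10.515), k2=(9.605, 9.977, -10.311), k3=(9.609, 9.976, -10.311), k4=(9.618, 10.149, -10.106); state += dt/6·(k1+2k2+2k3+k4)
t=0.005: state=(2.328, 3.290, 6.658)
t=0.010: state=(2.376, 3.341, 6.609)
t=0.015: state=(2.425, 3.395, 6.562)
continuing one RK4 step at a time; state shown every 40 steps (Δt=0.2):
t=0.200: state=(4.796, 6.489, 6.665)
t=0.400: state=(8.019, 8.769, 12.602)
t=0.600: state=(6.088, 4.126, 14.867)
t=0.800: state=(3.403, 2.877, 10.854)
t=1.000: state=(3.629, 4.278, 8.179)
t=1.200: state=(5.700, 6.976, 8.987)
t=1.400: state=(7.293, 7.171, 13.236)
t=1.600: state=(5.438, 4.247, 13.333)
t=1.800: state=(4.032, 3.888, 10.497)
t=2.000: state=(4.663, 5.358, 9.183)
t=2.200: state=(6.273, 6.957, 10.867)
t=2.400: state=(6.455, 5.912, 13.133)
t=2.600: state=(5.017, 4.415, 12.091)
t=2.800: state=(4.575, 4.733, 10.303)
t=3.000: state=(5.414, 5.991, 10.209)
t=3.200: state=(6.279, 6.406, 11.883)
t=3.400: state=(5.779, 5.278, 12.507)
t=3.600: state=(4.959, 4.755, 11.336)
t=3.800: state=(5.072, 5.354, 10.490)
t=4.000: state=(5.783, 6.105, 11.069)
t=4.200: state=(5.985, 5.834, 12.098)
t=4.400: state=(5.419, 5.117, 11.883)
t=4.600: state=(5.107, 5.127, 11.036)
t=4.755: state=(5.322, 5.552, 10.821)
largest grid value and its neighbours: y(0.360)=8.94415, y(0.365)=8.94719, y(0.370)=8.94325
parabola through these three points peaks at t≈0.365 with y≈8.94721

max y = 8.947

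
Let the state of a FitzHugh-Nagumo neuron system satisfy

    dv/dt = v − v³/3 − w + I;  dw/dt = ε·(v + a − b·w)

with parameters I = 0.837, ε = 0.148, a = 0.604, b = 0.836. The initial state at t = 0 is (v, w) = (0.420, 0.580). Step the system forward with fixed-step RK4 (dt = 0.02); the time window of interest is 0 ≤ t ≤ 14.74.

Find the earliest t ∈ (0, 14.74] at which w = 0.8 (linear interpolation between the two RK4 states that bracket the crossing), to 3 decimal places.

t = 1.459

t=0.000: state=(0.420, 0.580)
step 1 (dt=0.02): k1=(0.652, 0.080), k2=(0.657, 0.081), k3=(0.657, 0.081), k4=(0.661, 0.082); state += dt/6·(k1+2k2+2k3+k4)
t=0.020: state=(0.433, 0.582)
t=0.040: state=(0.446, 0.583)
t=0.060: state=(0.460, 0.585)
continuing one RK4 step at a time; state shown every 25 steps (Δt=0.5):
t=0.500: state=(0.797, 0.632)
t=1.000: state=(1.208, 0.710)
t=1.440: state=(1.474, 0.796)
next step: t=1.460: state=(1.483, 0.800) — w has crossed 0.8
linear interpolation between t=1.440 (0.79604) and t=1.460 (0.80023) → t≈1.459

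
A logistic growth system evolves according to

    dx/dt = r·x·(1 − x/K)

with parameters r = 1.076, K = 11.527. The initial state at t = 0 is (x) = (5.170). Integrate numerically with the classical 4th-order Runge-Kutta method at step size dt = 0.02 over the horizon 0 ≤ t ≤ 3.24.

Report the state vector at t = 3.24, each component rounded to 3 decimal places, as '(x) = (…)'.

(x) = (11.109)

t=0.000: state=(5.170)
step 1 (dt=0.02): k1=(3.068), k2=(3.071), k3=(3.071), k4=(3.074); state += dt/6·(k1+2k2+2k3+k4)
t=0.020: state=(5.231)
t=0.040: state=(5.293)
t=0.060: state=(5.355)
continuing one RK4 step at a time; state shown every 10 steps (Δt=0.2):
t=0.200: state=(5.788)
t=0.400: state=(6.406)
t=0.600: state=(7.008)
t=0.800: state=(7.584)
t=1.000: state=(8.122)
t=1.200: state=(8.615)
t=1.400: state=(9.058)
t=1.600: state=(9.450)
t=1.800: state=(9.791)
t=2.000: state=(10.085)
t=2.200: state=(10.336)
t=2.400: state=(10.547)
t=2.600: state=(10.723)
t=2.800: state=(10.870)
t=3.000: state=(10.991)
t=3.200: state=(11.091)
t=3.240: state=(11.109)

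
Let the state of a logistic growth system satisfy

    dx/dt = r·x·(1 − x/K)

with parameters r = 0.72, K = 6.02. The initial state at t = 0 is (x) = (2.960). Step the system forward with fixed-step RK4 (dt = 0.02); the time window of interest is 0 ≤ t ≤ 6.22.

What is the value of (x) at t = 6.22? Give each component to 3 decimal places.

t=0.000: state=(2.960)
step 1 (dt=0.02): k1=(1.083), k2=(1.083), k3=(1.083), k4=(1.084); state += dt/6·(k1+2k2+2k3+k4)
t=0.020: state=(2.982)
t=0.040: state=(3.003)
t=0.060: state=(3.025)
continuing one RK4 step at a time; state shown every 25 steps (Δt=0.5):
t=0.500: state=(3.497)
t=1.000: state=(4.005)
t=1.500: state=(4.456)
t=2.000: state=(4.836)
t=2.500: state=(5.141)
t=3.000: state=(5.379)
t=3.500: state=(5.558)
t=4.000: state=(5.690)
t=4.500: state=(5.786)
t=5.000: state=(5.855)
t=5.500: state=(5.904)
t=6.000: state=(5.938)
t=6.220: state=(5.950)

(x) = (5.950)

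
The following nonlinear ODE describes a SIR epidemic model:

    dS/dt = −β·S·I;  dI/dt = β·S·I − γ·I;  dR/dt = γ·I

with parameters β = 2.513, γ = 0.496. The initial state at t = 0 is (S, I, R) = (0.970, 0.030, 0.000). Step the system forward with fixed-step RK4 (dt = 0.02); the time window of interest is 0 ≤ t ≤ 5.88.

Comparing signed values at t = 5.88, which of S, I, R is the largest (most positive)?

t=0.000: state=(0.970, 0.030, 0.000)
step 1 (dt=0.02): k1=(-0.073, 0.058, 0.015), k2=(-0.074, 0.059, 0.015), k3=(-0.075, 0.059, 0.015), k4=(-0.076, 0.060, 0.015); state += dt/6·(k1+2k2+2k3+k4)
t=0.020: state=(0.969, 0.031, 0.000)
t=0.040: state=(0.967, 0.032, 0.001)
t=0.060: state=(0.965, 0.034, 0.001)
continuing one RK4 step at a time; state shown every 10 steps (Δt=0.2):
t=0.200: state=(0.952, 0.044, 0.004)
t=0.400: state=(0.927, 0.064, 0.009)
t=0.600: state=(0.892, 0.092, 0.017)
t=0.800: state=(0.844, 0.128, 0.027)
t=1.000: state=(0.783, 0.175, 0.042)
t=1.200: state=(0.707, 0.231, 0.062)
t=1.400: state=(0.620, 0.292, 0.088)
t=1.600: state=(0.527, 0.352, 0.120)
t=1.800: state=(0.436, 0.406, 0.158)
t=2.000: state=(0.351, 0.448, 0.200)
t=2.200: state=(0.278, 0.475, 0.246)
t=2.400: state=(0.218, 0.487, 0.294)
t=2.600: state=(0.171, 0.486, 0.343)
t=2.800: state=(0.134, 0.475, 0.390)
t=3.000: state=(0.106, 0.457, 0.437)
t=3.200: state=(0.085, 0.434, 0.481)
t=3.400: state=(0.069, 0.409, 0.523)
t=3.600: state=(0.056, 0.382, 0.562)
t=3.800: state=(0.047, 0.355, 0.599)
t=4.000: state=(0.039, 0.328, 0.632)
t=4.200: state=(0.034, 0.303, 0.664)
t=4.400: state=(0.029, 0.278, 0.693)
t=4.600: state=(0.025, 0.256, 0.719)
t=4.800: state=(0.022, 0.234, 0.743)
t=5.000: state=(0.020, 0.214, 0.766)
t=5.200: state=(0.018, 0.196, 0.786)
t=5.400: state=(0.016, 0.179, 0.804)
t=5.600: state=(0.015, 0.163, 0.821)
t=5.800: state=(0.014, 0.149, 0.837)
t=5.880: state=(0.014, 0.144, 0.843)
compare at T: S=0.014, I=0.144, R=0.843

largest component: R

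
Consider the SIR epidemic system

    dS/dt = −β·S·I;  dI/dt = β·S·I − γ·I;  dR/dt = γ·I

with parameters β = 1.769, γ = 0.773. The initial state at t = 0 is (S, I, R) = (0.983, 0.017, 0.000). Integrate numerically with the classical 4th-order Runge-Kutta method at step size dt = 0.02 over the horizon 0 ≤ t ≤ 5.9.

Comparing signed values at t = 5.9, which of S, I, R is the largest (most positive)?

largest component: R

t=0.000: state=(0.983, 0.017, 0.000)
step 1 (dt=0.02): k1=(-0.030, 0.016, 0.013), k2=(-0.030, 0.017, 0.013), k3=(-0.030, 0.017, 0.013), k4=(-0.030, 0.017, 0.013); state += dt/6·(k1+2k2+2k3+k4)
t=0.020: state=(0.982, 0.017, 0.000)
t=0.040: state=(0.982, 0.018, 0.001)
t=0.060: state=(0.981, 0.018, 0.001)
continuing one RK4 step at a time; state shown every 10 steps (Δt=0.2):
t=0.200: state=(0.977, 0.021, 0.003)
t=0.400: state=(0.969, 0.025, 0.006)
t=0.600: state=(0.959, 0.030, 0.011)
t=0.800: state=(0.948, 0.036, 0.016)
t=1.000: state=(0.935, 0.043, 0.022)
t=1.200: state=(0.920, 0.051, 0.029)
t=1.400: state=(0.902, 0.061, 0.038)
t=1.600: state=(0.881, 0.071, 0.048)
t=1.800: state=(0.857, 0.083, 0.060)
t=2.000: state=(0.831, 0.096, 0.074)
t=2.200: state=(0.801, 0.110, 0.089)
t=2.400: state=(0.769, 0.124, 0.107)
t=2.600: state=(0.734, 0.138, 0.128)
t=2.800: state=(0.697, 0.153, 0.150)
t=3.000: state=(0.659, 0.166, 0.175)
t=3.200: state=(0.620, 0.179, 0.202)
t=3.400: state=(0.581, 0.189, 0.230)
t=3.600: state=(0.542, 0.198, 0.260)
t=3.800: state=(0.505, 0.204, 0.291)
t=4.000: state=(0.469, 0.208, 0.323)
t=4.200: state=(0.436, 0.209, 0.355)
t=4.400: state=(0.405, 0.208, 0.387)
t=4.600: state=(0.377, 0.204, 0.419)
t=4.800: state=(0.351, 0.199, 0.451)
t=5.000: state=(0.327, 0.192, 0.481)
t=5.200: state=(0.306, 0.184, 0.510)
t=5.400: state=(0.287, 0.175, 0.538)
t=5.600: state=(0.270, 0.166, 0.564)
t=5.800: state=(0.255, 0.156, 0.589)
t=5.900: state=(0.249, 0.151, 0.601)
compare at T: S=0.249, I=0.151, R=0.601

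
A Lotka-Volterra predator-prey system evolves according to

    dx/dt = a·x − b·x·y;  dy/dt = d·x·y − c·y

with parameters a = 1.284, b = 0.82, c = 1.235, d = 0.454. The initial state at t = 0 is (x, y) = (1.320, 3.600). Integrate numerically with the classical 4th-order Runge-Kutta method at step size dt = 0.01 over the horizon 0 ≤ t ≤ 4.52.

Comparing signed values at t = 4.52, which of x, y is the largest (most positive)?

largest component: x

t=0.000: state=(1.320, 3.600)
step 1 (dt=0.01): k1=(-2.202, -2.289), k2=(-2.171, -2.299), k3=(-2.171, -2.299), k4=(-2.141, -2.309); state += dt/6·(k1+2k2+2k3+k4)
t=0.010: state=(1.298, 3.577)
t=0.020: state=(1.277, 3.554)
t=0.030: state=(1.257, 3.530)
continuing one RK4 step at a time; state shown every 20 steps (Δt=0.2):
t=0.200: state=(0.983, 3.118)
t=0.400: state=(0.793, 2.638)
t=0.600: state=(0.690, 2.203)
t=0.800: state=(0.642, 1.827)
t=1.000: state=(0.631, 1.512)
t=1.200: state=(0.651, 1.252)
t=1.400: state=(0.698, 1.039)
t=1.600: state=(0.772, 0.868)
t=1.800: state=(0.876, 0.730)
t=2.000: state=(1.014, 0.621)
t=2.200: state=(1.193, 0.536)
t=2.400: state=(1.420, 0.471)
t=2.600: state=(1.706, 0.424)
t=2.800: state=(2.063, 0.393)
t=3.000: state=(2.504, 0.377)
t=3.200: state=(3.043, 0.379)
t=3.400: state=(3.692, 0.402)
t=3.600: state=(4.452, 0.454)
t=3.800: state=(5.304, 0.552)
t=4.000: state=(6.183, 0.726)
t=4.200: state=(6.937, 1.031)
t=4.400: state=(7.286, 1.542)
t=4.520: state=(7.156, 1.974)
compare at T: x=7.156, y=1.974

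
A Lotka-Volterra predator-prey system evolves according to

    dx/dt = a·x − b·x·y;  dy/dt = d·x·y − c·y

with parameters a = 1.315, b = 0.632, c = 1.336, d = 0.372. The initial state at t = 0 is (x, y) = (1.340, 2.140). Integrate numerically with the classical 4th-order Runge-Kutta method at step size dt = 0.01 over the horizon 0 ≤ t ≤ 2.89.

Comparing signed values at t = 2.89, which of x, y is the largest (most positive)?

t=0.000: state=(1.340, 2.140)
step 1 (dt=0.01): k1=(-0.050, -1.792), k2=(-0.043, -1.785), k3=(-0.043, -1.785), k4=(-0.035, -1.778); state += dt/6·(k1+2k2+2k3+k4)
t=0.010: state=(1.340, 2.122)
t=0.020: state=(1.339, 2.104)
t=0.030: state=(1.339, 2.087)
continuing one RK4 step at a time; state shown every 10 steps (Δt=0.1):
t=0.100: state=(1.342, 1.968)
t=0.200: state=(1.359, 1.811)
t=0.300: state=(1.389, 1.667)
t=0.400: state=(1.431, 1.537)
t=0.500: state=(1.487, 1.420)
t=0.600: state=(1.556, 1.315)
t=0.700: state=(1.638, 1.221)
t=0.800: state=(1.734, 1.137)
t=0.900: state=(1.845, 1.063)
t=1.000: state=(1.972, 0.999)
t=1.100: state=(2.115, 0.943)
t=1.200: state=(2.276, 0.895)
t=1.300: state=(2.456, 0.855)
t=1.400: state=(2.657, 0.823)
t=1.500: state=(2.879, 0.798)
t=1.600: state=(3.124, 0.780)
t=1.700: state=(3.393, 0.771)
t=1.800: state=(3.686, 0.769)
t=1.900: state=(4.004, 0.776)
t=2.000: state=(4.346, 0.793)
t=2.100: state=(4.711, 0.822)
t=2.200: state=(5.095, 0.863)
t=2.300: state=(5.493, 0.919)
t=2.400: state=(5.898, 0.994)
t=2.500: state=(6.299, 1.091)
t=2.600: state=(6.680, 1.215)
t=2.700: state=(7.022, 1.372)
t=2.800: state=(7.300, 1.567)
t=2.890: state=(7.473, 1.780)
compare at T: x=7.473, y=1.780

largest component: x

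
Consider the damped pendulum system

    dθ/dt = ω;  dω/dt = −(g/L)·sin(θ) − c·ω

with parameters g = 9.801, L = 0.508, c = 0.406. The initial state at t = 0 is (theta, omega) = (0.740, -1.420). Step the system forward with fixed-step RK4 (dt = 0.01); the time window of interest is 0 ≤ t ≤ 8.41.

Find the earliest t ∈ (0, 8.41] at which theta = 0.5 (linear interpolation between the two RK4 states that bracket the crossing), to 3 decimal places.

t = 0.116

t=0.000: state=(0.740, -1.420)
step 1 (dt=0.01): k1=(-1.420, -12.433), k2=(-1.482, -12.306), k3=(-1.482, -12.302), k4=(-1.543, -12.170); state += dt/6·(k1+2k2+2k3+k4)
t=0.010: state=(0.725, -1.543)
t=0.020: state=(0.709, -1.663)
t=0.030: state=(0.692, -1.781)
t=0.110: state=(0.515, -2.591)
next step: t=0.120: state=(0.489, -2.673) — theta has crossed 0.5
linear interpolation between t=0.110 (0.51539) and t=0.120 (0.48907) → t≈0.116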